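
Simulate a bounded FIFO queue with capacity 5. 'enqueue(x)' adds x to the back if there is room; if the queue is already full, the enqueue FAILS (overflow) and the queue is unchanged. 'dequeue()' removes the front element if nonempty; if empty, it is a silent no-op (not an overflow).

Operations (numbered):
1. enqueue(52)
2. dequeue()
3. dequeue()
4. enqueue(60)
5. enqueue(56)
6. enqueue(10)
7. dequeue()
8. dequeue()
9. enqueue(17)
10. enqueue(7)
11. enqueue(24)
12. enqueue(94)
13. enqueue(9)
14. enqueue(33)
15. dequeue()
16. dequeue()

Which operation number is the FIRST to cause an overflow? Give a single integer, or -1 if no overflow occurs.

Answer: 13

Derivation:
1. enqueue(52): size=1
2. dequeue(): size=0
3. dequeue(): empty, no-op, size=0
4. enqueue(60): size=1
5. enqueue(56): size=2
6. enqueue(10): size=3
7. dequeue(): size=2
8. dequeue(): size=1
9. enqueue(17): size=2
10. enqueue(7): size=3
11. enqueue(24): size=4
12. enqueue(94): size=5
13. enqueue(9): size=5=cap → OVERFLOW (fail)
14. enqueue(33): size=5=cap → OVERFLOW (fail)
15. dequeue(): size=4
16. dequeue(): size=3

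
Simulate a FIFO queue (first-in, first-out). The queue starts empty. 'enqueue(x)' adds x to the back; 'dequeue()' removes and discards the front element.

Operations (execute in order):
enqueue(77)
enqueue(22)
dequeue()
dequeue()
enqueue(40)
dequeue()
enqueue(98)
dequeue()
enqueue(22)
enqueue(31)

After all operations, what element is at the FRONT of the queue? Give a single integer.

Answer: 22

Derivation:
enqueue(77): queue = [77]
enqueue(22): queue = [77, 22]
dequeue(): queue = [22]
dequeue(): queue = []
enqueue(40): queue = [40]
dequeue(): queue = []
enqueue(98): queue = [98]
dequeue(): queue = []
enqueue(22): queue = [22]
enqueue(31): queue = [22, 31]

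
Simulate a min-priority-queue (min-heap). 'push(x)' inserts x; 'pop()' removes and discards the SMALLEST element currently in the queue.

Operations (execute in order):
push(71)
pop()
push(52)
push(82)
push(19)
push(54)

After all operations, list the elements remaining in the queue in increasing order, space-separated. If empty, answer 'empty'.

Answer: 19 52 54 82

Derivation:
push(71): heap contents = [71]
pop() → 71: heap contents = []
push(52): heap contents = [52]
push(82): heap contents = [52, 82]
push(19): heap contents = [19, 52, 82]
push(54): heap contents = [19, 52, 54, 82]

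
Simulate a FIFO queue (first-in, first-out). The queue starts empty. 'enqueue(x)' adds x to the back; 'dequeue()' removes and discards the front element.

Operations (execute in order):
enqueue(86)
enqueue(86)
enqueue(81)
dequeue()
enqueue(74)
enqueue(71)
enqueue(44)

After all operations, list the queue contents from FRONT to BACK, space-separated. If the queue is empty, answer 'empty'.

Answer: 86 81 74 71 44

Derivation:
enqueue(86): [86]
enqueue(86): [86, 86]
enqueue(81): [86, 86, 81]
dequeue(): [86, 81]
enqueue(74): [86, 81, 74]
enqueue(71): [86, 81, 74, 71]
enqueue(44): [86, 81, 74, 71, 44]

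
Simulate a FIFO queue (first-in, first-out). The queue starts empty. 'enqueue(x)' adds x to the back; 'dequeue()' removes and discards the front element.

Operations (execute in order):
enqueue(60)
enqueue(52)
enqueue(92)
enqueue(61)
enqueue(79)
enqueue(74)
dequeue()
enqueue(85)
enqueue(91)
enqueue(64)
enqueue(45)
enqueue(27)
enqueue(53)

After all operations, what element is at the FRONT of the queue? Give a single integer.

enqueue(60): queue = [60]
enqueue(52): queue = [60, 52]
enqueue(92): queue = [60, 52, 92]
enqueue(61): queue = [60, 52, 92, 61]
enqueue(79): queue = [60, 52, 92, 61, 79]
enqueue(74): queue = [60, 52, 92, 61, 79, 74]
dequeue(): queue = [52, 92, 61, 79, 74]
enqueue(85): queue = [52, 92, 61, 79, 74, 85]
enqueue(91): queue = [52, 92, 61, 79, 74, 85, 91]
enqueue(64): queue = [52, 92, 61, 79, 74, 85, 91, 64]
enqueue(45): queue = [52, 92, 61, 79, 74, 85, 91, 64, 45]
enqueue(27): queue = [52, 92, 61, 79, 74, 85, 91, 64, 45, 27]
enqueue(53): queue = [52, 92, 61, 79, 74, 85, 91, 64, 45, 27, 53]

Answer: 52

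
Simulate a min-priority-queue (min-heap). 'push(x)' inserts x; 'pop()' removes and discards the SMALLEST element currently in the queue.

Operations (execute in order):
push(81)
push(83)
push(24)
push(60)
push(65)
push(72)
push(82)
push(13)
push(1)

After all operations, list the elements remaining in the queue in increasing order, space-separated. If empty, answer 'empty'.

push(81): heap contents = [81]
push(83): heap contents = [81, 83]
push(24): heap contents = [24, 81, 83]
push(60): heap contents = [24, 60, 81, 83]
push(65): heap contents = [24, 60, 65, 81, 83]
push(72): heap contents = [24, 60, 65, 72, 81, 83]
push(82): heap contents = [24, 60, 65, 72, 81, 82, 83]
push(13): heap contents = [13, 24, 60, 65, 72, 81, 82, 83]
push(1): heap contents = [1, 13, 24, 60, 65, 72, 81, 82, 83]

Answer: 1 13 24 60 65 72 81 82 83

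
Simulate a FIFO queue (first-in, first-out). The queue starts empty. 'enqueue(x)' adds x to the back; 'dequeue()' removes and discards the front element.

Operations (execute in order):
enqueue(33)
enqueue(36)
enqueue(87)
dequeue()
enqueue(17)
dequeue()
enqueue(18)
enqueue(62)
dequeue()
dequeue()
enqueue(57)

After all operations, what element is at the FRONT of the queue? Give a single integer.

enqueue(33): queue = [33]
enqueue(36): queue = [33, 36]
enqueue(87): queue = [33, 36, 87]
dequeue(): queue = [36, 87]
enqueue(17): queue = [36, 87, 17]
dequeue(): queue = [87, 17]
enqueue(18): queue = [87, 17, 18]
enqueue(62): queue = [87, 17, 18, 62]
dequeue(): queue = [17, 18, 62]
dequeue(): queue = [18, 62]
enqueue(57): queue = [18, 62, 57]

Answer: 18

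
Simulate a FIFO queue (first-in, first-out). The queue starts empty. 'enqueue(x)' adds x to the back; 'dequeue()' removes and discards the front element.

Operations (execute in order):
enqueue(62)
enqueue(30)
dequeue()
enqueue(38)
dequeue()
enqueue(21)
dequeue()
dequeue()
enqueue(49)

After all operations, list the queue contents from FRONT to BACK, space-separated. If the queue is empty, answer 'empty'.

Answer: 49

Derivation:
enqueue(62): [62]
enqueue(30): [62, 30]
dequeue(): [30]
enqueue(38): [30, 38]
dequeue(): [38]
enqueue(21): [38, 21]
dequeue(): [21]
dequeue(): []
enqueue(49): [49]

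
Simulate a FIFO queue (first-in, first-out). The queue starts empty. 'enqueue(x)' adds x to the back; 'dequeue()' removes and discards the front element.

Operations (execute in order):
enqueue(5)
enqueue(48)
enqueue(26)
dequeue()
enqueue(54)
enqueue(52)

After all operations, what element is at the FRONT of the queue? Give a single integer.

Answer: 48

Derivation:
enqueue(5): queue = [5]
enqueue(48): queue = [5, 48]
enqueue(26): queue = [5, 48, 26]
dequeue(): queue = [48, 26]
enqueue(54): queue = [48, 26, 54]
enqueue(52): queue = [48, 26, 54, 52]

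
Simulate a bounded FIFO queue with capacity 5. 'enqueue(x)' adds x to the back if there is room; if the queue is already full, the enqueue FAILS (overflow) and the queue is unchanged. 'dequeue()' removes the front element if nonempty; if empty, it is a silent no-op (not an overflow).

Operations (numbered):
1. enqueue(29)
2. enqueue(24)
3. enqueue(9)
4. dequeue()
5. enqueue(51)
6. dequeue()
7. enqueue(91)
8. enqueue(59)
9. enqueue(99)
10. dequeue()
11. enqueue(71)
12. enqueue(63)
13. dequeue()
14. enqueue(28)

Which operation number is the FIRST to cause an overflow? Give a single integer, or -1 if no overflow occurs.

1. enqueue(29): size=1
2. enqueue(24): size=2
3. enqueue(9): size=3
4. dequeue(): size=2
5. enqueue(51): size=3
6. dequeue(): size=2
7. enqueue(91): size=3
8. enqueue(59): size=4
9. enqueue(99): size=5
10. dequeue(): size=4
11. enqueue(71): size=5
12. enqueue(63): size=5=cap → OVERFLOW (fail)
13. dequeue(): size=4
14. enqueue(28): size=5

Answer: 12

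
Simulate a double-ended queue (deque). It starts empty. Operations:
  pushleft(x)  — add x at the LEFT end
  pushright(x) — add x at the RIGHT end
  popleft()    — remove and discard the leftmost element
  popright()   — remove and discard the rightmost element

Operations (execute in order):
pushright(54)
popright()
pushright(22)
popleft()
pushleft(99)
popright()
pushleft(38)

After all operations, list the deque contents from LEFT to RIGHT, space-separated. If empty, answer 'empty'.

pushright(54): [54]
popright(): []
pushright(22): [22]
popleft(): []
pushleft(99): [99]
popright(): []
pushleft(38): [38]

Answer: 38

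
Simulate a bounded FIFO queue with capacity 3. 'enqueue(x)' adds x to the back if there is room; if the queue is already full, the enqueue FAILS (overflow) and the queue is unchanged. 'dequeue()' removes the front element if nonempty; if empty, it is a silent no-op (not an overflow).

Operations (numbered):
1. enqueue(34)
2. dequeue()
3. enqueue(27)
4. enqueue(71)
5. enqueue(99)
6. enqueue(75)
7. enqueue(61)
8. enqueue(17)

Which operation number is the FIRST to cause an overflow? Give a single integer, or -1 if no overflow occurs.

1. enqueue(34): size=1
2. dequeue(): size=0
3. enqueue(27): size=1
4. enqueue(71): size=2
5. enqueue(99): size=3
6. enqueue(75): size=3=cap → OVERFLOW (fail)
7. enqueue(61): size=3=cap → OVERFLOW (fail)
8. enqueue(17): size=3=cap → OVERFLOW (fail)

Answer: 6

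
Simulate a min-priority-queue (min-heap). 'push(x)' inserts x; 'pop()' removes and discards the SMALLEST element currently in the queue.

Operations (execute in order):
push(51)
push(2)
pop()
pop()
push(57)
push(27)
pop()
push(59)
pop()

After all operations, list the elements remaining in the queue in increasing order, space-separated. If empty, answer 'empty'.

Answer: 59

Derivation:
push(51): heap contents = [51]
push(2): heap contents = [2, 51]
pop() → 2: heap contents = [51]
pop() → 51: heap contents = []
push(57): heap contents = [57]
push(27): heap contents = [27, 57]
pop() → 27: heap contents = [57]
push(59): heap contents = [57, 59]
pop() → 57: heap contents = [59]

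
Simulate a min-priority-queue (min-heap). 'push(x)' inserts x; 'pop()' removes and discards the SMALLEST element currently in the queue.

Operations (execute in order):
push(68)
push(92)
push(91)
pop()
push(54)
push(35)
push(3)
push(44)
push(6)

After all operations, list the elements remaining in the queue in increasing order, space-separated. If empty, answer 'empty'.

Answer: 3 6 35 44 54 91 92

Derivation:
push(68): heap contents = [68]
push(92): heap contents = [68, 92]
push(91): heap contents = [68, 91, 92]
pop() → 68: heap contents = [91, 92]
push(54): heap contents = [54, 91, 92]
push(35): heap contents = [35, 54, 91, 92]
push(3): heap contents = [3, 35, 54, 91, 92]
push(44): heap contents = [3, 35, 44, 54, 91, 92]
push(6): heap contents = [3, 6, 35, 44, 54, 91, 92]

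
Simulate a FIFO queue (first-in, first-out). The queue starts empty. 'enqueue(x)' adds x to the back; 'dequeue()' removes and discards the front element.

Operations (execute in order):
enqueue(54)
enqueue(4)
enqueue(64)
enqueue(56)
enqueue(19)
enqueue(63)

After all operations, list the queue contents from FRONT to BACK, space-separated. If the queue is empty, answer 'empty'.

Answer: 54 4 64 56 19 63

Derivation:
enqueue(54): [54]
enqueue(4): [54, 4]
enqueue(64): [54, 4, 64]
enqueue(56): [54, 4, 64, 56]
enqueue(19): [54, 4, 64, 56, 19]
enqueue(63): [54, 4, 64, 56, 19, 63]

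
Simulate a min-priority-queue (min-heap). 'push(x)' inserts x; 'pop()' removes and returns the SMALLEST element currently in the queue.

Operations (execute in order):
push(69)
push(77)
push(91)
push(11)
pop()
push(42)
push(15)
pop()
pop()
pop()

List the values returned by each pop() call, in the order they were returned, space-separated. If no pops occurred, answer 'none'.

push(69): heap contents = [69]
push(77): heap contents = [69, 77]
push(91): heap contents = [69, 77, 91]
push(11): heap contents = [11, 69, 77, 91]
pop() → 11: heap contents = [69, 77, 91]
push(42): heap contents = [42, 69, 77, 91]
push(15): heap contents = [15, 42, 69, 77, 91]
pop() → 15: heap contents = [42, 69, 77, 91]
pop() → 42: heap contents = [69, 77, 91]
pop() → 69: heap contents = [77, 91]

Answer: 11 15 42 69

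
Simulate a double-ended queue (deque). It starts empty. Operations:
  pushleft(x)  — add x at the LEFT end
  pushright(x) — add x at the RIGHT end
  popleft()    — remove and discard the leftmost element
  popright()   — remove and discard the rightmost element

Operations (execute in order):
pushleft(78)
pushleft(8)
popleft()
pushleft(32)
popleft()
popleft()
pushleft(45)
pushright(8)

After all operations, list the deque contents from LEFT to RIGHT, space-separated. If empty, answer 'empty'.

pushleft(78): [78]
pushleft(8): [8, 78]
popleft(): [78]
pushleft(32): [32, 78]
popleft(): [78]
popleft(): []
pushleft(45): [45]
pushright(8): [45, 8]

Answer: 45 8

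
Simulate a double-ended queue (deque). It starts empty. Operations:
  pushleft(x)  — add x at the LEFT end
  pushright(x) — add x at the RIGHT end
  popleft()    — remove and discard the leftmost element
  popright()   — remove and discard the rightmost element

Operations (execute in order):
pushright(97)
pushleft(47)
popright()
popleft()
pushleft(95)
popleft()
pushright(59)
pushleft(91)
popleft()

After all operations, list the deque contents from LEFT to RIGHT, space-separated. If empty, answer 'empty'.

pushright(97): [97]
pushleft(47): [47, 97]
popright(): [47]
popleft(): []
pushleft(95): [95]
popleft(): []
pushright(59): [59]
pushleft(91): [91, 59]
popleft(): [59]

Answer: 59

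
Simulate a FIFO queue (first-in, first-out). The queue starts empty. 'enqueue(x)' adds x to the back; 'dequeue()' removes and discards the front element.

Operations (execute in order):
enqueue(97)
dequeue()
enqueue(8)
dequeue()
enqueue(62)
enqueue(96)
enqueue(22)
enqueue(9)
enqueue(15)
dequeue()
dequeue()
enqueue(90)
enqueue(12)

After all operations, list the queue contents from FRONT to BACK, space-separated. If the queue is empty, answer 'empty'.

enqueue(97): [97]
dequeue(): []
enqueue(8): [8]
dequeue(): []
enqueue(62): [62]
enqueue(96): [62, 96]
enqueue(22): [62, 96, 22]
enqueue(9): [62, 96, 22, 9]
enqueue(15): [62, 96, 22, 9, 15]
dequeue(): [96, 22, 9, 15]
dequeue(): [22, 9, 15]
enqueue(90): [22, 9, 15, 90]
enqueue(12): [22, 9, 15, 90, 12]

Answer: 22 9 15 90 12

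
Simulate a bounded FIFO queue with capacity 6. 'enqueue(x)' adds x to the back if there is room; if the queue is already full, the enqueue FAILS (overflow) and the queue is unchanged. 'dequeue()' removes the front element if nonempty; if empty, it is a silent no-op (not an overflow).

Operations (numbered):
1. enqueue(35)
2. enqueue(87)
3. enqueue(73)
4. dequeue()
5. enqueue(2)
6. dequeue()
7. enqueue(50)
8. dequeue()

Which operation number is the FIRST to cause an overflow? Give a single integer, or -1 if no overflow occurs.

1. enqueue(35): size=1
2. enqueue(87): size=2
3. enqueue(73): size=3
4. dequeue(): size=2
5. enqueue(2): size=3
6. dequeue(): size=2
7. enqueue(50): size=3
8. dequeue(): size=2

Answer: -1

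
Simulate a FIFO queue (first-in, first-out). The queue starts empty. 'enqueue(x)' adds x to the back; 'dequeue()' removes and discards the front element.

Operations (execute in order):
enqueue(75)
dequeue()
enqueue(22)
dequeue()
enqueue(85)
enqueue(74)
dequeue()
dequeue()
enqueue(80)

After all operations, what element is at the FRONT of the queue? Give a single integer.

Answer: 80

Derivation:
enqueue(75): queue = [75]
dequeue(): queue = []
enqueue(22): queue = [22]
dequeue(): queue = []
enqueue(85): queue = [85]
enqueue(74): queue = [85, 74]
dequeue(): queue = [74]
dequeue(): queue = []
enqueue(80): queue = [80]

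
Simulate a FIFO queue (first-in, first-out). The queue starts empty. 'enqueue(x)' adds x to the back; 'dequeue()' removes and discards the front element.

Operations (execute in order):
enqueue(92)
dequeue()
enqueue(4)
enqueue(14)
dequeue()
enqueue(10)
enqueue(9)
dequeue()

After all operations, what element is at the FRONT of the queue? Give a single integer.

Answer: 10

Derivation:
enqueue(92): queue = [92]
dequeue(): queue = []
enqueue(4): queue = [4]
enqueue(14): queue = [4, 14]
dequeue(): queue = [14]
enqueue(10): queue = [14, 10]
enqueue(9): queue = [14, 10, 9]
dequeue(): queue = [10, 9]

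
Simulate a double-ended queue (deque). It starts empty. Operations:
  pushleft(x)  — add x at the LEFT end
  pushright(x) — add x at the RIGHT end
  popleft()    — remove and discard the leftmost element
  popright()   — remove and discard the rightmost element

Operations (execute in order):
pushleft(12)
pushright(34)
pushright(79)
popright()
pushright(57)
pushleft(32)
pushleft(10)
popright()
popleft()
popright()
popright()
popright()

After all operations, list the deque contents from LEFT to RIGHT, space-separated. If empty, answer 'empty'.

pushleft(12): [12]
pushright(34): [12, 34]
pushright(79): [12, 34, 79]
popright(): [12, 34]
pushright(57): [12, 34, 57]
pushleft(32): [32, 12, 34, 57]
pushleft(10): [10, 32, 12, 34, 57]
popright(): [10, 32, 12, 34]
popleft(): [32, 12, 34]
popright(): [32, 12]
popright(): [32]
popright(): []

Answer: empty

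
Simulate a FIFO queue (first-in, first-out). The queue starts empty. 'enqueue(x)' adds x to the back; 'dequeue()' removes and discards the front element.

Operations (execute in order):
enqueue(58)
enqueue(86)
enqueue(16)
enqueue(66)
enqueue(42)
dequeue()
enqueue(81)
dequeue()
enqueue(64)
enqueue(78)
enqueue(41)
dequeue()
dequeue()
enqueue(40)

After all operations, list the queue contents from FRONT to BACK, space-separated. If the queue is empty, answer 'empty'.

enqueue(58): [58]
enqueue(86): [58, 86]
enqueue(16): [58, 86, 16]
enqueue(66): [58, 86, 16, 66]
enqueue(42): [58, 86, 16, 66, 42]
dequeue(): [86, 16, 66, 42]
enqueue(81): [86, 16, 66, 42, 81]
dequeue(): [16, 66, 42, 81]
enqueue(64): [16, 66, 42, 81, 64]
enqueue(78): [16, 66, 42, 81, 64, 78]
enqueue(41): [16, 66, 42, 81, 64, 78, 41]
dequeue(): [66, 42, 81, 64, 78, 41]
dequeue(): [42, 81, 64, 78, 41]
enqueue(40): [42, 81, 64, 78, 41, 40]

Answer: 42 81 64 78 41 40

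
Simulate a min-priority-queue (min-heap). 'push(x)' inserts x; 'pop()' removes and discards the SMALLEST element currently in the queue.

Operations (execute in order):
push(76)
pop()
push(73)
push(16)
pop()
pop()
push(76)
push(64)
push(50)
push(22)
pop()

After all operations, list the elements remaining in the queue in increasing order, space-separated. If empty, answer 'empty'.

push(76): heap contents = [76]
pop() → 76: heap contents = []
push(73): heap contents = [73]
push(16): heap contents = [16, 73]
pop() → 16: heap contents = [73]
pop() → 73: heap contents = []
push(76): heap contents = [76]
push(64): heap contents = [64, 76]
push(50): heap contents = [50, 64, 76]
push(22): heap contents = [22, 50, 64, 76]
pop() → 22: heap contents = [50, 64, 76]

Answer: 50 64 76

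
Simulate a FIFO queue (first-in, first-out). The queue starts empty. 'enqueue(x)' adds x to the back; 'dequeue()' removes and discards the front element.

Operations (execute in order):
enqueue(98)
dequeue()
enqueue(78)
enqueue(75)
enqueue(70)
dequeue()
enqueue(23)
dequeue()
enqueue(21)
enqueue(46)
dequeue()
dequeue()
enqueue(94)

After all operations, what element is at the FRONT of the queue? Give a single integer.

enqueue(98): queue = [98]
dequeue(): queue = []
enqueue(78): queue = [78]
enqueue(75): queue = [78, 75]
enqueue(70): queue = [78, 75, 70]
dequeue(): queue = [75, 70]
enqueue(23): queue = [75, 70, 23]
dequeue(): queue = [70, 23]
enqueue(21): queue = [70, 23, 21]
enqueue(46): queue = [70, 23, 21, 46]
dequeue(): queue = [23, 21, 46]
dequeue(): queue = [21, 46]
enqueue(94): queue = [21, 46, 94]

Answer: 21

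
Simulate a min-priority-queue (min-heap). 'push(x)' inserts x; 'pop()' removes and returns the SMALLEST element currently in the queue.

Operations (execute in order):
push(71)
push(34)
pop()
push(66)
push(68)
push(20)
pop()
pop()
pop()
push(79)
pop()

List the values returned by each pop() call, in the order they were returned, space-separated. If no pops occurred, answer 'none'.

push(71): heap contents = [71]
push(34): heap contents = [34, 71]
pop() → 34: heap contents = [71]
push(66): heap contents = [66, 71]
push(68): heap contents = [66, 68, 71]
push(20): heap contents = [20, 66, 68, 71]
pop() → 20: heap contents = [66, 68, 71]
pop() → 66: heap contents = [68, 71]
pop() → 68: heap contents = [71]
push(79): heap contents = [71, 79]
pop() → 71: heap contents = [79]

Answer: 34 20 66 68 71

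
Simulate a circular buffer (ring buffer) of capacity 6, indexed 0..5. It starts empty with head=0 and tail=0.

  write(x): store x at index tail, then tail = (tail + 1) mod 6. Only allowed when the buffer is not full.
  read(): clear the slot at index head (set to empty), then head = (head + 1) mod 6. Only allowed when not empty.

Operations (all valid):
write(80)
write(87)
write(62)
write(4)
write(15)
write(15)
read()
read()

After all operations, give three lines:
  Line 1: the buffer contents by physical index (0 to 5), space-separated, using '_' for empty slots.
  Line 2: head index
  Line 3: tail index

write(80): buf=[80 _ _ _ _ _], head=0, tail=1, size=1
write(87): buf=[80 87 _ _ _ _], head=0, tail=2, size=2
write(62): buf=[80 87 62 _ _ _], head=0, tail=3, size=3
write(4): buf=[80 87 62 4 _ _], head=0, tail=4, size=4
write(15): buf=[80 87 62 4 15 _], head=0, tail=5, size=5
write(15): buf=[80 87 62 4 15 15], head=0, tail=0, size=6
read(): buf=[_ 87 62 4 15 15], head=1, tail=0, size=5
read(): buf=[_ _ 62 4 15 15], head=2, tail=0, size=4

Answer: _ _ 62 4 15 15
2
0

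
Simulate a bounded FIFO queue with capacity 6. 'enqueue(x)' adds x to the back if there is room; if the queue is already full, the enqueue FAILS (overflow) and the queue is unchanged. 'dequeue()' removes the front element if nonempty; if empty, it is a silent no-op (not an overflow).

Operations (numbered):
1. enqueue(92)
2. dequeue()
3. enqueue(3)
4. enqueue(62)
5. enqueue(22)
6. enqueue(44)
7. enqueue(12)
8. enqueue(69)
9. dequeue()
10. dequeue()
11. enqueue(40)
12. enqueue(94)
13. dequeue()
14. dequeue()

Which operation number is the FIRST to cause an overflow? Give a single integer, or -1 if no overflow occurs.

1. enqueue(92): size=1
2. dequeue(): size=0
3. enqueue(3): size=1
4. enqueue(62): size=2
5. enqueue(22): size=3
6. enqueue(44): size=4
7. enqueue(12): size=5
8. enqueue(69): size=6
9. dequeue(): size=5
10. dequeue(): size=4
11. enqueue(40): size=5
12. enqueue(94): size=6
13. dequeue(): size=5
14. dequeue(): size=4

Answer: -1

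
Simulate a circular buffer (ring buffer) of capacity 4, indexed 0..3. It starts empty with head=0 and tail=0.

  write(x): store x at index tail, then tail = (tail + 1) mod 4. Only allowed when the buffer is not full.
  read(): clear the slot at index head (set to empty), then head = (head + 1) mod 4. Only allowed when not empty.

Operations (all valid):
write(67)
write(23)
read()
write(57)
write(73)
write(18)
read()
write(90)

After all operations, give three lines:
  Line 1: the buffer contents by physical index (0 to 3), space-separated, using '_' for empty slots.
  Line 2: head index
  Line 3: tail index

Answer: 18 90 57 73
2
2

Derivation:
write(67): buf=[67 _ _ _], head=0, tail=1, size=1
write(23): buf=[67 23 _ _], head=0, tail=2, size=2
read(): buf=[_ 23 _ _], head=1, tail=2, size=1
write(57): buf=[_ 23 57 _], head=1, tail=3, size=2
write(73): buf=[_ 23 57 73], head=1, tail=0, size=3
write(18): buf=[18 23 57 73], head=1, tail=1, size=4
read(): buf=[18 _ 57 73], head=2, tail=1, size=3
write(90): buf=[18 90 57 73], head=2, tail=2, size=4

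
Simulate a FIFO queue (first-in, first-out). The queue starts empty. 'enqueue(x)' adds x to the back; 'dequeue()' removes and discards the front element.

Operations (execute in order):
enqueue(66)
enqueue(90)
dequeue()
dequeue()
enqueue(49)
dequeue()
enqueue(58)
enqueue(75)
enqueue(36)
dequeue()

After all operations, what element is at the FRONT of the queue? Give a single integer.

Answer: 75

Derivation:
enqueue(66): queue = [66]
enqueue(90): queue = [66, 90]
dequeue(): queue = [90]
dequeue(): queue = []
enqueue(49): queue = [49]
dequeue(): queue = []
enqueue(58): queue = [58]
enqueue(75): queue = [58, 75]
enqueue(36): queue = [58, 75, 36]
dequeue(): queue = [75, 36]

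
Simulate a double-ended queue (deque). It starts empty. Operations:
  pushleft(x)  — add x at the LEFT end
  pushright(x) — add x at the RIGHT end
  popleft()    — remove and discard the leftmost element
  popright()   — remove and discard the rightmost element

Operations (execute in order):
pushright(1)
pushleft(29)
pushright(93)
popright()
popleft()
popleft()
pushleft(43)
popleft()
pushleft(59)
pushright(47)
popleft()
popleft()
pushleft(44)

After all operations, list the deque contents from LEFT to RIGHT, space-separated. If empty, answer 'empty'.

Answer: 44

Derivation:
pushright(1): [1]
pushleft(29): [29, 1]
pushright(93): [29, 1, 93]
popright(): [29, 1]
popleft(): [1]
popleft(): []
pushleft(43): [43]
popleft(): []
pushleft(59): [59]
pushright(47): [59, 47]
popleft(): [47]
popleft(): []
pushleft(44): [44]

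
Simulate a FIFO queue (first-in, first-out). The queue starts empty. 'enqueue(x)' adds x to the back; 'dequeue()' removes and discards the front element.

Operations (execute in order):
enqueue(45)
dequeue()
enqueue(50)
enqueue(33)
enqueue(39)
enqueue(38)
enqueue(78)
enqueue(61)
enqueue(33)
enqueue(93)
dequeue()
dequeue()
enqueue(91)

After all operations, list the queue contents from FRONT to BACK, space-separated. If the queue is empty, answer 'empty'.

Answer: 39 38 78 61 33 93 91

Derivation:
enqueue(45): [45]
dequeue(): []
enqueue(50): [50]
enqueue(33): [50, 33]
enqueue(39): [50, 33, 39]
enqueue(38): [50, 33, 39, 38]
enqueue(78): [50, 33, 39, 38, 78]
enqueue(61): [50, 33, 39, 38, 78, 61]
enqueue(33): [50, 33, 39, 38, 78, 61, 33]
enqueue(93): [50, 33, 39, 38, 78, 61, 33, 93]
dequeue(): [33, 39, 38, 78, 61, 33, 93]
dequeue(): [39, 38, 78, 61, 33, 93]
enqueue(91): [39, 38, 78, 61, 33, 93, 91]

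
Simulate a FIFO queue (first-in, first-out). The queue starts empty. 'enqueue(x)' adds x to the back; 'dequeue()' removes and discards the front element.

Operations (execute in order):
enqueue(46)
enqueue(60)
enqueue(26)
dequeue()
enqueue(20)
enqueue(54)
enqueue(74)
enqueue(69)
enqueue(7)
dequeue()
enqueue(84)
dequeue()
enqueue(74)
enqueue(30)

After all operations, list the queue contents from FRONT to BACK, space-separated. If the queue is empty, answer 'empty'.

enqueue(46): [46]
enqueue(60): [46, 60]
enqueue(26): [46, 60, 26]
dequeue(): [60, 26]
enqueue(20): [60, 26, 20]
enqueue(54): [60, 26, 20, 54]
enqueue(74): [60, 26, 20, 54, 74]
enqueue(69): [60, 26, 20, 54, 74, 69]
enqueue(7): [60, 26, 20, 54, 74, 69, 7]
dequeue(): [26, 20, 54, 74, 69, 7]
enqueue(84): [26, 20, 54, 74, 69, 7, 84]
dequeue(): [20, 54, 74, 69, 7, 84]
enqueue(74): [20, 54, 74, 69, 7, 84, 74]
enqueue(30): [20, 54, 74, 69, 7, 84, 74, 30]

Answer: 20 54 74 69 7 84 74 30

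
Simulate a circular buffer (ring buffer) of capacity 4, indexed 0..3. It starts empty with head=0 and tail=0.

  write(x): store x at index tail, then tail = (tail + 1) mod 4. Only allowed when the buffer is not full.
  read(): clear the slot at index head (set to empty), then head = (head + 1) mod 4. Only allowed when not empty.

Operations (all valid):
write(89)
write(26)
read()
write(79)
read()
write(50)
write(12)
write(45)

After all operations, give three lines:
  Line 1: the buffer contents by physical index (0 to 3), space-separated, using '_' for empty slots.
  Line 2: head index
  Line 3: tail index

write(89): buf=[89 _ _ _], head=0, tail=1, size=1
write(26): buf=[89 26 _ _], head=0, tail=2, size=2
read(): buf=[_ 26 _ _], head=1, tail=2, size=1
write(79): buf=[_ 26 79 _], head=1, tail=3, size=2
read(): buf=[_ _ 79 _], head=2, tail=3, size=1
write(50): buf=[_ _ 79 50], head=2, tail=0, size=2
write(12): buf=[12 _ 79 50], head=2, tail=1, size=3
write(45): buf=[12 45 79 50], head=2, tail=2, size=4

Answer: 12 45 79 50
2
2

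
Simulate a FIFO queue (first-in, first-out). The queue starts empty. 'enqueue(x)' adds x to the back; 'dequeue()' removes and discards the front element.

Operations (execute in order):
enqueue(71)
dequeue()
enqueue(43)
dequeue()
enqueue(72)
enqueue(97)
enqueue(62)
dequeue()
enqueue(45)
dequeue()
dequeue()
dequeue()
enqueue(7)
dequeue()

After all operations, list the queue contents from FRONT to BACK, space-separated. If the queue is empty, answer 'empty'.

enqueue(71): [71]
dequeue(): []
enqueue(43): [43]
dequeue(): []
enqueue(72): [72]
enqueue(97): [72, 97]
enqueue(62): [72, 97, 62]
dequeue(): [97, 62]
enqueue(45): [97, 62, 45]
dequeue(): [62, 45]
dequeue(): [45]
dequeue(): []
enqueue(7): [7]
dequeue(): []

Answer: empty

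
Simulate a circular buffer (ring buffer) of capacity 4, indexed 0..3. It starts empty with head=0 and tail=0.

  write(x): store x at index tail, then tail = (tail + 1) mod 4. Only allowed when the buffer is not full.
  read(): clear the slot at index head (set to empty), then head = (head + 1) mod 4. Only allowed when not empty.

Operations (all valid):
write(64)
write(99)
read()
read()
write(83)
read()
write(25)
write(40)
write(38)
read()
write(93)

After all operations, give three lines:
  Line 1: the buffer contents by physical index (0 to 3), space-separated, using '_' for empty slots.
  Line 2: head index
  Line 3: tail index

Answer: 40 38 93 _
0
3

Derivation:
write(64): buf=[64 _ _ _], head=0, tail=1, size=1
write(99): buf=[64 99 _ _], head=0, tail=2, size=2
read(): buf=[_ 99 _ _], head=1, tail=2, size=1
read(): buf=[_ _ _ _], head=2, tail=2, size=0
write(83): buf=[_ _ 83 _], head=2, tail=3, size=1
read(): buf=[_ _ _ _], head=3, tail=3, size=0
write(25): buf=[_ _ _ 25], head=3, tail=0, size=1
write(40): buf=[40 _ _ 25], head=3, tail=1, size=2
write(38): buf=[40 38 _ 25], head=3, tail=2, size=3
read(): buf=[40 38 _ _], head=0, tail=2, size=2
write(93): buf=[40 38 93 _], head=0, tail=3, size=3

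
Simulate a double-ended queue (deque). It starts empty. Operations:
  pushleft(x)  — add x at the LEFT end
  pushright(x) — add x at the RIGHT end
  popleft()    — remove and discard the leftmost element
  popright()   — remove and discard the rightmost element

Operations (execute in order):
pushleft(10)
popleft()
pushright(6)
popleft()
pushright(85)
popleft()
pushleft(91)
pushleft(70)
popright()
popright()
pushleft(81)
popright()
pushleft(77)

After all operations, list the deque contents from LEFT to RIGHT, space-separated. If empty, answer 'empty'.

Answer: 77

Derivation:
pushleft(10): [10]
popleft(): []
pushright(6): [6]
popleft(): []
pushright(85): [85]
popleft(): []
pushleft(91): [91]
pushleft(70): [70, 91]
popright(): [70]
popright(): []
pushleft(81): [81]
popright(): []
pushleft(77): [77]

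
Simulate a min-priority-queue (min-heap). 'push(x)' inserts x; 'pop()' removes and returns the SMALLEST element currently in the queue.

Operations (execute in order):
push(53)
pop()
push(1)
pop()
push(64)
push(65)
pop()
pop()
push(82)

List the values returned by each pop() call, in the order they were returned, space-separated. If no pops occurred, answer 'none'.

push(53): heap contents = [53]
pop() → 53: heap contents = []
push(1): heap contents = [1]
pop() → 1: heap contents = []
push(64): heap contents = [64]
push(65): heap contents = [64, 65]
pop() → 64: heap contents = [65]
pop() → 65: heap contents = []
push(82): heap contents = [82]

Answer: 53 1 64 65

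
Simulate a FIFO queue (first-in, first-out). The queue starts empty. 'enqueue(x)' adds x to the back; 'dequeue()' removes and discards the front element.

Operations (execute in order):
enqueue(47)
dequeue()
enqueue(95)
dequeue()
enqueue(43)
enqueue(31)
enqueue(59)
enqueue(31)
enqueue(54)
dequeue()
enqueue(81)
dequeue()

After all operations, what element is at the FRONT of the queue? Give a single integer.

Answer: 59

Derivation:
enqueue(47): queue = [47]
dequeue(): queue = []
enqueue(95): queue = [95]
dequeue(): queue = []
enqueue(43): queue = [43]
enqueue(31): queue = [43, 31]
enqueue(59): queue = [43, 31, 59]
enqueue(31): queue = [43, 31, 59, 31]
enqueue(54): queue = [43, 31, 59, 31, 54]
dequeue(): queue = [31, 59, 31, 54]
enqueue(81): queue = [31, 59, 31, 54, 81]
dequeue(): queue = [59, 31, 54, 81]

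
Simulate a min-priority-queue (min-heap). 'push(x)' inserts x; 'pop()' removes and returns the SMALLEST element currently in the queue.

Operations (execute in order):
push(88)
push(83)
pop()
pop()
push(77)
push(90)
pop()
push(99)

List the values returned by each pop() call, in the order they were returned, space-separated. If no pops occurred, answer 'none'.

push(88): heap contents = [88]
push(83): heap contents = [83, 88]
pop() → 83: heap contents = [88]
pop() → 88: heap contents = []
push(77): heap contents = [77]
push(90): heap contents = [77, 90]
pop() → 77: heap contents = [90]
push(99): heap contents = [90, 99]

Answer: 83 88 77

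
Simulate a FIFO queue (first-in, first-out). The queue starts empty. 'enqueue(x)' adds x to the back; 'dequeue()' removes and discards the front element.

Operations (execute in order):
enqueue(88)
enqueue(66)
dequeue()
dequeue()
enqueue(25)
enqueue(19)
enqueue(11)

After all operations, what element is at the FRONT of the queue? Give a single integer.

enqueue(88): queue = [88]
enqueue(66): queue = [88, 66]
dequeue(): queue = [66]
dequeue(): queue = []
enqueue(25): queue = [25]
enqueue(19): queue = [25, 19]
enqueue(11): queue = [25, 19, 11]

Answer: 25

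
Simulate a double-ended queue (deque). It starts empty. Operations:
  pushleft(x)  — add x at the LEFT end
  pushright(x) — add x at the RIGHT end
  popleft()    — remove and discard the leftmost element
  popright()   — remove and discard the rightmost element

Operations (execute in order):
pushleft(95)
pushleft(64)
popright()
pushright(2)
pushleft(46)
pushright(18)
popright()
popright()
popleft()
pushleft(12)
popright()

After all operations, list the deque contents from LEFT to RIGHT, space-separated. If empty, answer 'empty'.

pushleft(95): [95]
pushleft(64): [64, 95]
popright(): [64]
pushright(2): [64, 2]
pushleft(46): [46, 64, 2]
pushright(18): [46, 64, 2, 18]
popright(): [46, 64, 2]
popright(): [46, 64]
popleft(): [64]
pushleft(12): [12, 64]
popright(): [12]

Answer: 12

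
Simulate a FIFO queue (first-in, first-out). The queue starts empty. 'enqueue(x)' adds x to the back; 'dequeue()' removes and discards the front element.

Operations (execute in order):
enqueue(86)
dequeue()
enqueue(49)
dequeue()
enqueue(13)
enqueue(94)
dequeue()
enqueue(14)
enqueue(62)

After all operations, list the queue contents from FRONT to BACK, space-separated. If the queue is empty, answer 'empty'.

enqueue(86): [86]
dequeue(): []
enqueue(49): [49]
dequeue(): []
enqueue(13): [13]
enqueue(94): [13, 94]
dequeue(): [94]
enqueue(14): [94, 14]
enqueue(62): [94, 14, 62]

Answer: 94 14 62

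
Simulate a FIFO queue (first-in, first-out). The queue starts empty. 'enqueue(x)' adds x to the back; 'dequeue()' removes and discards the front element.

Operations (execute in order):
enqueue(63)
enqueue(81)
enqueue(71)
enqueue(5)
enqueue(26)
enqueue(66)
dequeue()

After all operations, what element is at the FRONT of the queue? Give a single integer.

enqueue(63): queue = [63]
enqueue(81): queue = [63, 81]
enqueue(71): queue = [63, 81, 71]
enqueue(5): queue = [63, 81, 71, 5]
enqueue(26): queue = [63, 81, 71, 5, 26]
enqueue(66): queue = [63, 81, 71, 5, 26, 66]
dequeue(): queue = [81, 71, 5, 26, 66]

Answer: 81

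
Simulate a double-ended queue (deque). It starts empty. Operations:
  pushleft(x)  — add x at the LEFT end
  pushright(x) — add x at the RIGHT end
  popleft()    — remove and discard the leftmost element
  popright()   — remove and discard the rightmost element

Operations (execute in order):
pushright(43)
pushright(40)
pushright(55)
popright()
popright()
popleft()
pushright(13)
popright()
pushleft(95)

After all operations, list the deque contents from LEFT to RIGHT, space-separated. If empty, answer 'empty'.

Answer: 95

Derivation:
pushright(43): [43]
pushright(40): [43, 40]
pushright(55): [43, 40, 55]
popright(): [43, 40]
popright(): [43]
popleft(): []
pushright(13): [13]
popright(): []
pushleft(95): [95]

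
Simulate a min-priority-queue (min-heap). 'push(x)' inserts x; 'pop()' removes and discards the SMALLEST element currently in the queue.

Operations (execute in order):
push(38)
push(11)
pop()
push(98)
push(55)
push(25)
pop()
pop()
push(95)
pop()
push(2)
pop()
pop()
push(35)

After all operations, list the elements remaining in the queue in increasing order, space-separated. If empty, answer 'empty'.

Answer: 35 98

Derivation:
push(38): heap contents = [38]
push(11): heap contents = [11, 38]
pop() → 11: heap contents = [38]
push(98): heap contents = [38, 98]
push(55): heap contents = [38, 55, 98]
push(25): heap contents = [25, 38, 55, 98]
pop() → 25: heap contents = [38, 55, 98]
pop() → 38: heap contents = [55, 98]
push(95): heap contents = [55, 95, 98]
pop() → 55: heap contents = [95, 98]
push(2): heap contents = [2, 95, 98]
pop() → 2: heap contents = [95, 98]
pop() → 95: heap contents = [98]
push(35): heap contents = [35, 98]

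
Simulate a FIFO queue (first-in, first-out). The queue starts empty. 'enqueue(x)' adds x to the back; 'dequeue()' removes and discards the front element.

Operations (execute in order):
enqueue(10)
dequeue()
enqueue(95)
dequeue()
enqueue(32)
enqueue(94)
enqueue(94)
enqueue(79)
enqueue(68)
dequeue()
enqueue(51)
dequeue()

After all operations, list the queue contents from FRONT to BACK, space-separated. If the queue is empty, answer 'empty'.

Answer: 94 79 68 51

Derivation:
enqueue(10): [10]
dequeue(): []
enqueue(95): [95]
dequeue(): []
enqueue(32): [32]
enqueue(94): [32, 94]
enqueue(94): [32, 94, 94]
enqueue(79): [32, 94, 94, 79]
enqueue(68): [32, 94, 94, 79, 68]
dequeue(): [94, 94, 79, 68]
enqueue(51): [94, 94, 79, 68, 51]
dequeue(): [94, 79, 68, 51]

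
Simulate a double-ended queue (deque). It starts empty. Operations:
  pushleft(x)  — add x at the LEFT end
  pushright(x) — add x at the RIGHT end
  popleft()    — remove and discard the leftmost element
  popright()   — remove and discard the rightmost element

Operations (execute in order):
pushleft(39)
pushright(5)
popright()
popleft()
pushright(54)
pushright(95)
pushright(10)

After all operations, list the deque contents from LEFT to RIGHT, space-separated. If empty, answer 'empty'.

Answer: 54 95 10

Derivation:
pushleft(39): [39]
pushright(5): [39, 5]
popright(): [39]
popleft(): []
pushright(54): [54]
pushright(95): [54, 95]
pushright(10): [54, 95, 10]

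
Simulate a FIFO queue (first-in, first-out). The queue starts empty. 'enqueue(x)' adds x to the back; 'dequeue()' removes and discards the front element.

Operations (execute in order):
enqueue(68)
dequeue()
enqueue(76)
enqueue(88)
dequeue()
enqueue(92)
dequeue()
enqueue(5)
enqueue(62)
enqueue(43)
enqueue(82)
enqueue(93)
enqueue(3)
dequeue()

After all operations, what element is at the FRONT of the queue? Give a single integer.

enqueue(68): queue = [68]
dequeue(): queue = []
enqueue(76): queue = [76]
enqueue(88): queue = [76, 88]
dequeue(): queue = [88]
enqueue(92): queue = [88, 92]
dequeue(): queue = [92]
enqueue(5): queue = [92, 5]
enqueue(62): queue = [92, 5, 62]
enqueue(43): queue = [92, 5, 62, 43]
enqueue(82): queue = [92, 5, 62, 43, 82]
enqueue(93): queue = [92, 5, 62, 43, 82, 93]
enqueue(3): queue = [92, 5, 62, 43, 82, 93, 3]
dequeue(): queue = [5, 62, 43, 82, 93, 3]

Answer: 5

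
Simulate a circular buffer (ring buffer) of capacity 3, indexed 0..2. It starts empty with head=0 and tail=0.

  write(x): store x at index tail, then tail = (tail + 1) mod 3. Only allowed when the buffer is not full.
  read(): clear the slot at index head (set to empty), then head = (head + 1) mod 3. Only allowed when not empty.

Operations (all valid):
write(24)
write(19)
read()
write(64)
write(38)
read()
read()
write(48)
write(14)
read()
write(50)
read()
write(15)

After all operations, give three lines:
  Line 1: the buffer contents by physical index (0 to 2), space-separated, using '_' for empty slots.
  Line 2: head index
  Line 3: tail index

Answer: 50 15 14
2
2

Derivation:
write(24): buf=[24 _ _], head=0, tail=1, size=1
write(19): buf=[24 19 _], head=0, tail=2, size=2
read(): buf=[_ 19 _], head=1, tail=2, size=1
write(64): buf=[_ 19 64], head=1, tail=0, size=2
write(38): buf=[38 19 64], head=1, tail=1, size=3
read(): buf=[38 _ 64], head=2, tail=1, size=2
read(): buf=[38 _ _], head=0, tail=1, size=1
write(48): buf=[38 48 _], head=0, tail=2, size=2
write(14): buf=[38 48 14], head=0, tail=0, size=3
read(): buf=[_ 48 14], head=1, tail=0, size=2
write(50): buf=[50 48 14], head=1, tail=1, size=3
read(): buf=[50 _ 14], head=2, tail=1, size=2
write(15): buf=[50 15 14], head=2, tail=2, size=3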